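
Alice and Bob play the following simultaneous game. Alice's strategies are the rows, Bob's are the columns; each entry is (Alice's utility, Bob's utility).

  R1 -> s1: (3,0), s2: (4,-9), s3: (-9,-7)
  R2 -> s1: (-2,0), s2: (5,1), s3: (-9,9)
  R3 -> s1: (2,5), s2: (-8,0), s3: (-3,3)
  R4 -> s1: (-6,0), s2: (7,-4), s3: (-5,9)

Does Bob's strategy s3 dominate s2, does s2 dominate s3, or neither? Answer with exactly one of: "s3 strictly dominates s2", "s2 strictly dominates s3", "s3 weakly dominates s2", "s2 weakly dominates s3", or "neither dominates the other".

s3 strictly dominates s2

s3's payoffs vs s2's, by Alice's action — R1: -7>-9, R2: 9>1, R3: 3>0, R4: 9>-4.
Every comparison favours s3, so s3 strictly dominates s2.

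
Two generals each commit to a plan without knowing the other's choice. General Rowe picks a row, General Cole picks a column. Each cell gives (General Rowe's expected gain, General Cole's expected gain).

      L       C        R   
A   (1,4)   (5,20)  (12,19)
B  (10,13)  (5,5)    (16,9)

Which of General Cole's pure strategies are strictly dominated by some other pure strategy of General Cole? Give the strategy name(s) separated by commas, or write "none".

L is not dominated — it holds its own against C at B (13>5); R at B (13>9).
C is not dominated — it holds its own against L at A (20>4); R at A (20>19).
R: no other strategy beats it everywhere (L at A (19>4); C at B (9>5)).

none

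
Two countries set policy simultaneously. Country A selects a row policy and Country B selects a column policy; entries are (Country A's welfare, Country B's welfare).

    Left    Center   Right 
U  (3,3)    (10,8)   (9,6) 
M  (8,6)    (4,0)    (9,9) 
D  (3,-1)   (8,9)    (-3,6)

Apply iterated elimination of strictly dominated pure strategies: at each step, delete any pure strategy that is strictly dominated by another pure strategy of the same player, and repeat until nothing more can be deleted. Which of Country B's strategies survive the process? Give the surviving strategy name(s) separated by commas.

Column Left is eliminated: Right beats it against every remaining row (U: 6>3, M: 9>6, D: 6>-1).
Row D is eliminated: U beats it against every remaining column (Center: 10>8, Right: 9>-3).
Among the remaining strategies, none is strictly dominated by another pure strategy of the same player, so the elimination stops.
Surviving strategies — Country A: {U, M}; Country B: {Center, Right}.

Center, Right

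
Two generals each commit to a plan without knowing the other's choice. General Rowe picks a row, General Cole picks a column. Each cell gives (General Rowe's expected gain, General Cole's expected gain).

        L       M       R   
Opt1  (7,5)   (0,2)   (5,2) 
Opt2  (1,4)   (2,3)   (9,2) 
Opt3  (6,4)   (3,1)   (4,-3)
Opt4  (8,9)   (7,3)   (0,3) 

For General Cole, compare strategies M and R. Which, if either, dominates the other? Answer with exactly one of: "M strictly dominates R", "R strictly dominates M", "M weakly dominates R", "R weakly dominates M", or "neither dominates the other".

M weakly dominates R

M's payoffs vs R's, by General Rowe's action — Opt1: 2=2, Opt2: 3>2, Opt3: 1>-3, Opt4: 3=3.
M is at least as good everywhere and strictly better somewhere (tied only at Opt1, Opt4), so M weakly but not strictly dominates R.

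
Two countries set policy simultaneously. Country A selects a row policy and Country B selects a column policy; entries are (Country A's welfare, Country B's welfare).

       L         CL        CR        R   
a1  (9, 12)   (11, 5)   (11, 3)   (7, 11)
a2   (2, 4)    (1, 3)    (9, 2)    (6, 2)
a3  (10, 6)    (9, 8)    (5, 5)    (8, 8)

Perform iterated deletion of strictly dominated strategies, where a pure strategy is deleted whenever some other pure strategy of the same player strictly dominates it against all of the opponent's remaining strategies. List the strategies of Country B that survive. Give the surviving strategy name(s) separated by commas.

For Country A, a1 strictly dominates a2 on the remaining columns (L: 9>2, CL: 11>1, CR: 11>9, R: 7>6); eliminate a2.
Column CR is eliminated: L beats it against every remaining row (a1: 12>3, a3: 6>5).
Among the remaining strategies, none is strictly dominated by another pure strategy of the same player, so the elimination stops.
Surviving strategies — Country A: {a1, a3}; Country B: {L, CL, R}.

L, CL, R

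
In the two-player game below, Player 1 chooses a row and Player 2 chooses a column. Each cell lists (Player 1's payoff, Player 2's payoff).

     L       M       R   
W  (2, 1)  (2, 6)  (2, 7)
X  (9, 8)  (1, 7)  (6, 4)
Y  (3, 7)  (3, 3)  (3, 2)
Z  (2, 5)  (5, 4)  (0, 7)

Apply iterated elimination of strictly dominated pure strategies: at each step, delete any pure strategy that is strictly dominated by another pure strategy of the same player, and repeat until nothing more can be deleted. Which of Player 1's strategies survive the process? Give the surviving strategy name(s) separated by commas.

Player 1's strategy W is strictly dominated by Y (L: 3>2, M: 3>2, R: 3>2) and is removed.
For Player 2, L strictly dominates M on the remaining rows (X: 8>7, Y: 7>3, Z: 5>4); eliminate M.
Player 1's strategy Y is strictly dominated by X (L: 9>3, R: 6>3) and is removed.
For Player 1, X strictly dominates Z on the remaining columns (L: 9>2, R: 6>0); eliminate Z.
Column R is eliminated: L beats it against every remaining row (X: 8>4).
Among the remaining strategies, none is strictly dominated by another pure strategy of the same player, so the elimination stops.
Surviving strategies — Player 1: {X}; Player 2: {L}.

X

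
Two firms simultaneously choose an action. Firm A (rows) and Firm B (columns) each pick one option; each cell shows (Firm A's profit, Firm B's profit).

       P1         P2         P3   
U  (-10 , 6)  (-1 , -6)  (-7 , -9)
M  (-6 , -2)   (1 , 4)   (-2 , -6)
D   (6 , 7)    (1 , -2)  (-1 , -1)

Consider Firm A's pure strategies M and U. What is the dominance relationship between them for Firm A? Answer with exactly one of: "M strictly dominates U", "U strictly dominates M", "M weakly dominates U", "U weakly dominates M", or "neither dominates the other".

Compare M to U across each choice by Firm B: P1: -6>-10, P2: 1>-1, P3: -2>-7.
M gives a strictly higher payoff against each choice by Firm B, so M strictly dominates U.

M strictly dominates U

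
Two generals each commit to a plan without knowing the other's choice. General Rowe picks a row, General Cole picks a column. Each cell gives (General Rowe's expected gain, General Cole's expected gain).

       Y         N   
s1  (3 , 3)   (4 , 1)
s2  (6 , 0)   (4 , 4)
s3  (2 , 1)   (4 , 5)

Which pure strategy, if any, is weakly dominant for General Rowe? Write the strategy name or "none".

s2 vs s1: Y: 6>3, N: 4=4.
s2 vs s3: Y: 6>2, N: 4=4.
s2 is at least as good as every other strategy against every opponent action, so it is weakly dominant.

s2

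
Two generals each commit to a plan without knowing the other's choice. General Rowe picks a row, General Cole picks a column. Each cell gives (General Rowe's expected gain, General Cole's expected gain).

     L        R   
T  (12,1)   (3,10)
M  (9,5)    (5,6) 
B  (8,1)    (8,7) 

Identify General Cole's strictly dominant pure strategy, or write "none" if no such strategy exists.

R vs L: T: 10>1, M: 6>5, B: 7>1.
R strictly beats every other strategy against every opponent action, so it is strictly dominant.

R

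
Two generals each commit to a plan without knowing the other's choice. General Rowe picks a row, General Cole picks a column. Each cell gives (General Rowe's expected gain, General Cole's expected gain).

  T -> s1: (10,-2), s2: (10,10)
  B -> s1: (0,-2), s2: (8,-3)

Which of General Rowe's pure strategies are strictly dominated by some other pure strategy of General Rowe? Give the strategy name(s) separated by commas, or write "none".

Nothing dominates T: B at s1 (10>0).
B: dominated, since T does at least as well everywhere (s1: 10>0, s2: 10>8).

B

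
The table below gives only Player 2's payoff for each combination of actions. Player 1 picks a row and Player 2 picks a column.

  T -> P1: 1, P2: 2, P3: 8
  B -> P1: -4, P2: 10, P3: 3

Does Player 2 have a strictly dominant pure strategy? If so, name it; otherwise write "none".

none

P1 fails to dominate P2 at T (1<2).
P2 fails to dominate P3 at T (2<8).
P3 fails to dominate P2 at B (3<10).
No single strategy dominates all the others.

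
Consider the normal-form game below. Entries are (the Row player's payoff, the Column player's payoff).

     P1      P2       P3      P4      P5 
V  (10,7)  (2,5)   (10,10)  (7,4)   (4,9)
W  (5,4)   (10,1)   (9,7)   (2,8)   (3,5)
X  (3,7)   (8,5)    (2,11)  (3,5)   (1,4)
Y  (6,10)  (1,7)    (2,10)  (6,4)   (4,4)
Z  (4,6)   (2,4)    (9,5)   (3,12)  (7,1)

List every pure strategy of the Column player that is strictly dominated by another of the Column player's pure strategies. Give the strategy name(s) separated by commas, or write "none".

Nothing dominates P1: P2 at V (7>5); P3 at Y (10=10); P4 at V (7>4); P5 at X (7>4).
P2: dominated, since P1 does at least as well everywhere (V: 7>5, W: 4>1, X: 7>5, Y: 10>7, Z: 6>4).
P3 is not dominated — it holds its own against P1 at V (10>7); P2 at V (10>5); P4 at V (10>4); P5 at V (10>9).
Nothing dominates P4: P1 at W (8>4); P2 at W (8>1); P3 at W (8>7); P5 at W (8>5).
P3 strictly dominates P5 — V: 10>9, W: 7>5, X: 11>4, Y: 10>4, Z: 5>1.

P2, P5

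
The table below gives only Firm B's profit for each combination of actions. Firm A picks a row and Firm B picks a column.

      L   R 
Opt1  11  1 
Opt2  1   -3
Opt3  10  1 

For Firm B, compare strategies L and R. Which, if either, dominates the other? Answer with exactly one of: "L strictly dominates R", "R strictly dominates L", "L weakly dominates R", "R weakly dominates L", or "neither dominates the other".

Compare L to R across each opponent action: Opt1: 11>1, Opt2: 1>-3, Opt3: 10>1.
L gives a strictly higher payoff against each opponent action, so L strictly dominates R.

L strictly dominates R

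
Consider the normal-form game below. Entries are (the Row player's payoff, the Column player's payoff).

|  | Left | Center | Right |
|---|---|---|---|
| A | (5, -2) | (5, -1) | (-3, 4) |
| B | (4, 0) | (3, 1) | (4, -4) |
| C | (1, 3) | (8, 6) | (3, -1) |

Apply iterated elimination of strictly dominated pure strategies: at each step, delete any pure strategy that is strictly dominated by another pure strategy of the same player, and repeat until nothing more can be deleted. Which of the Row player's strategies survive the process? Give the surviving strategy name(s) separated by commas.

Column Left is eliminated: Center beats it against every remaining row (A: -1>-2, B: 1>0, C: 6>3).
The Row player's strategy A is strictly dominated by C (Center: 8>5, Right: 3>-3) and is removed.
The Column player's strategy Right is strictly dominated by Center (B: 1>-4, C: 6>-1) and is removed.
For the Row player, C strictly dominates B on the remaining columns (Center: 8>3); eliminate B.
Among the remaining strategies, none is strictly dominated by another pure strategy of the same player, so the elimination stops.
Surviving strategies — the Row player: {C}; the Column player: {Center}.

C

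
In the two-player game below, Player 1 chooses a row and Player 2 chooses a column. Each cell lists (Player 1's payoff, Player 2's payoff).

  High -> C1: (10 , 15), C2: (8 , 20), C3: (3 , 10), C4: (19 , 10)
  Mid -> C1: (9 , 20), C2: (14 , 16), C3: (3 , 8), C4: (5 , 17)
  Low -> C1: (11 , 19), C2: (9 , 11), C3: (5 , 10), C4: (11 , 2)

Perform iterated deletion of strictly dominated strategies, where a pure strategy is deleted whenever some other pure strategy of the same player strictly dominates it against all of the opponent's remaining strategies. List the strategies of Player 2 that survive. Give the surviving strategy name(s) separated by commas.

Player 2's strategy C3 is strictly dominated by C1 (High: 15>10, Mid: 20>8, Low: 19>10) and is removed.
For Player 2, C1 strictly dominates C4 on the remaining rows (High: 15>10, Mid: 20>17, Low: 19>2); eliminate C4.
Row High is eliminated: Low beats it against every remaining column (C1: 11>10, C2: 9>8).
Player 2's strategy C2 is strictly dominated by C1 (Mid: 20>16, Low: 19>11) and is removed.
Row Mid is eliminated: Low beats it against every remaining column (C1: 11>9).
Among the remaining strategies, none is strictly dominated by another pure strategy of the same player, so the elimination stops.
Surviving strategies — Player 1: {Low}; Player 2: {C1}.

C1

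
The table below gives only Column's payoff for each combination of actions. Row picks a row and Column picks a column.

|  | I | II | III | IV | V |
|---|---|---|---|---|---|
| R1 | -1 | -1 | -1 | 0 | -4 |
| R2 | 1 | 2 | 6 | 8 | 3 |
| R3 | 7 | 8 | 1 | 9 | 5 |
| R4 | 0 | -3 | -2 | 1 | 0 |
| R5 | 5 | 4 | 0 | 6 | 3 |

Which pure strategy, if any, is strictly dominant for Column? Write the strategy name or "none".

IV

IV vs I: R1: 0>-1, R2: 8>1, R3: 9>7, R4: 1>0, R5: 6>5.
IV vs II: R1: 0>-1, R2: 8>2, R3: 9>8, R4: 1>-3, R5: 6>4.
IV vs III: R1: 0>-1, R2: 8>6, R3: 9>1, R4: 1>-2, R5: 6>0.
IV vs V: R1: 0>-4, R2: 8>3, R3: 9>5, R4: 1>0, R5: 6>3.
IV strictly beats every other strategy against every opponent action, so it is strictly dominant.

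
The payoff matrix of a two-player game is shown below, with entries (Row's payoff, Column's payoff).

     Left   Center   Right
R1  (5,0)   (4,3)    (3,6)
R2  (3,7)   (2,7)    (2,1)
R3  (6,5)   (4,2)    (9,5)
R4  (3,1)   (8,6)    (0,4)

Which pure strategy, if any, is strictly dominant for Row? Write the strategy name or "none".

R1 fails to dominate R3 at Left (5<6).
R2 fails to dominate R1 at Left (3<5).
R3 fails to dominate R1 at Center (4=4).
R4 fails to dominate R1 at Left (3<5).
No single strategy dominates all the others.

none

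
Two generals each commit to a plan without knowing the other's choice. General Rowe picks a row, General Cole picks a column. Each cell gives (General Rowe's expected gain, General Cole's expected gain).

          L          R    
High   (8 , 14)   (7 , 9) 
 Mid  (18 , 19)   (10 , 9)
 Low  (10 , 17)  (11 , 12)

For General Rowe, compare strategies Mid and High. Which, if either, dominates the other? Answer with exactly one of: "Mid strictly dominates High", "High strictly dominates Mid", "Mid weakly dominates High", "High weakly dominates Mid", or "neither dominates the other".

Mid strictly dominates High

Mid's payoffs vs High's, by General Cole's action — L: 18>8, R: 10>7.
Mid gives a strictly higher payoff against every action of General Cole, so Mid strictly dominates High.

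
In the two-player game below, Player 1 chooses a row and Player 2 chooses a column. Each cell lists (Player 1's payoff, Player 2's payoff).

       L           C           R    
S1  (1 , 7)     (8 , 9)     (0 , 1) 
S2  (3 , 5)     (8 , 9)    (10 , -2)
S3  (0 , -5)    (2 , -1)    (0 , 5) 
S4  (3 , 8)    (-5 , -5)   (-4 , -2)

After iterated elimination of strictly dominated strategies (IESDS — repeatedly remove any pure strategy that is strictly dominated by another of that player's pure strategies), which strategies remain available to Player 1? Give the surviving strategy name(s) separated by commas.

S1, S2, S4

Row S3 is eliminated: S2 beats it against every remaining column (L: 3>0, C: 8>2, R: 10>0).
Column R is eliminated: L beats it against every remaining row (S1: 7>1, S2: 5>-2, S4: 8>-2).
Among the remaining strategies, none is strictly dominated by another pure strategy of the same player, so the elimination stops.
Surviving strategies — Player 1: {S1, S2, S4}; Player 2: {L, C}.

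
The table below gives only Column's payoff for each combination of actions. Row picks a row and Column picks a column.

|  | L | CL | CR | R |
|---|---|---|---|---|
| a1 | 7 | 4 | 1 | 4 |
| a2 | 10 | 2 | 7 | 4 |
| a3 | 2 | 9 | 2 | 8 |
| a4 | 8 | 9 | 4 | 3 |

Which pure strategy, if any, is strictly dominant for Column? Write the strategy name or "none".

L fails to dominate CL at a3 (2<9).
CL fails to dominate L at a1 (4<7).
CR fails to dominate L at a1 (1<7).
R fails to dominate L at a1 (4<7).
No single strategy dominates all the others.

none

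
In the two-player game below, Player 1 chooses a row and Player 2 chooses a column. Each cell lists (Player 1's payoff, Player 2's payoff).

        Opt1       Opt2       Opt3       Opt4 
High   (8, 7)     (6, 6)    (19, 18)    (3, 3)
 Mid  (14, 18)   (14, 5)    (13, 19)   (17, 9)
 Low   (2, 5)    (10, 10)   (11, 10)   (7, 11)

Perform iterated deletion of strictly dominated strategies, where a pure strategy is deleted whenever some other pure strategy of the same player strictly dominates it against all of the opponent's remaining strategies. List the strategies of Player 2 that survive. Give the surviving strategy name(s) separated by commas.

Opt3

For Player 1, Mid strictly dominates Low on the remaining columns (Opt1: 14>2, Opt2: 14>10, Opt3: 13>11, Opt4: 17>7); eliminate Low.
Column Opt1 is eliminated: Opt3 beats it against every remaining row (High: 18>7, Mid: 19>18).
Player 2's strategy Opt2 is strictly dominated by Opt3 (High: 18>6, Mid: 19>5) and is removed.
For Player 2, Opt3 strictly dominates Opt4 on the remaining rows (High: 18>3, Mid: 19>9); eliminate Opt4.
Player 1's strategy Mid is strictly dominated by High (Opt3: 19>13) and is removed.
Among the remaining strategies, none is strictly dominated by another pure strategy of the same player, so the elimination stops.
Surviving strategies — Player 1: {High}; Player 2: {Opt3}.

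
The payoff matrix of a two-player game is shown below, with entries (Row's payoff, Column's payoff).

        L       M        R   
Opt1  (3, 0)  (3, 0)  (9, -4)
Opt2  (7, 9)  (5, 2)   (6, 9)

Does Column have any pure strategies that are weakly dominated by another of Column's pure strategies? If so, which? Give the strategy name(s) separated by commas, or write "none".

Nothing dominates L: M at Opt2 (9>2); R at Opt1 (0>-4).
M is weakly dominated by L (Opt1: 0=0, Opt2: 9>2).
R: dominated, since L does at least as well everywhere (Opt1: 0>-4, Opt2: 9=9).

M, R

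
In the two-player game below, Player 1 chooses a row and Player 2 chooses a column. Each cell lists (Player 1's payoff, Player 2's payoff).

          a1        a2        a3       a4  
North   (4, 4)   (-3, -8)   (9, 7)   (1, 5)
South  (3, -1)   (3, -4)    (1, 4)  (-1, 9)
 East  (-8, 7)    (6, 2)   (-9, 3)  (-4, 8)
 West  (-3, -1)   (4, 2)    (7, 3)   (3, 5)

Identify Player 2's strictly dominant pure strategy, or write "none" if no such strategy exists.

none

a1 fails to dominate a2 at West (-1<2).
a2 fails to dominate a1 at North (-8<4).
a3 fails to dominate a1 at East (3<7).
a4 fails to dominate a3 at North (5<7).
No single strategy dominates all the others.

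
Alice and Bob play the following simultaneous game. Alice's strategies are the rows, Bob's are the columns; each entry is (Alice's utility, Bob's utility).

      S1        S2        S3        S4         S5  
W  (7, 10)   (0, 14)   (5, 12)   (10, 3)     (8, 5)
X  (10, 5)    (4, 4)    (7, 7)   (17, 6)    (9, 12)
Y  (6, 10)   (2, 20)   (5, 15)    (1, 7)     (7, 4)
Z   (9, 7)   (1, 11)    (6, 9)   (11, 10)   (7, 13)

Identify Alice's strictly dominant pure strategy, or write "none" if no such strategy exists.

X vs W: S1: 10>7, S2: 4>0, S3: 7>5, S4: 17>10, S5: 9>8.
X vs Y: S1: 10>6, S2: 4>2, S3: 7>5, S4: 17>1, S5: 9>7.
X vs Z: S1: 10>9, S2: 4>1, S3: 7>6, S4: 17>11, S5: 9>7.
X strictly beats every other strategy against every opponent action, so it is strictly dominant.

X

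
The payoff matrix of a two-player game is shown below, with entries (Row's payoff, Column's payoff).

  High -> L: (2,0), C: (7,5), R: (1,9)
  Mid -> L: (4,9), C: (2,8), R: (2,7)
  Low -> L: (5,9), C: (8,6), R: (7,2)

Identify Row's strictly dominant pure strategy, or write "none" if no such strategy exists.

Low vs High: L: 5>2, C: 8>7, R: 7>1.
Low vs Mid: L: 5>4, C: 8>2, R: 7>2.
Low strictly beats every other strategy against every opponent action, so it is strictly dominant.

Low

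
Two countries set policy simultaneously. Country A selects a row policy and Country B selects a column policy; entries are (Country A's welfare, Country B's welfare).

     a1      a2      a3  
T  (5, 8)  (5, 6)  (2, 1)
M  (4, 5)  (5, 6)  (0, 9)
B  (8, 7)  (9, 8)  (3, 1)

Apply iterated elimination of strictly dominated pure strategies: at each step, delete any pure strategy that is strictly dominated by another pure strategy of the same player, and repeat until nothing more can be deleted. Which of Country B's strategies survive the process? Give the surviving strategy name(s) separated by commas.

Country A's strategy T is strictly dominated by B (a1: 8>5, a2: 9>5, a3: 3>2) and is removed.
Country A's strategy M is strictly dominated by B (a1: 8>4, a2: 9>5, a3: 3>0) and is removed.
For Country B, a2 strictly dominates a1 on the remaining rows (B: 8>7); eliminate a1.
Column a3 is eliminated: a2 beats it against every remaining row (B: 8>1).
Among the remaining strategies, none is strictly dominated by another pure strategy of the same player, so the elimination stops.
Surviving strategies — Country A: {B}; Country B: {a2}.

a2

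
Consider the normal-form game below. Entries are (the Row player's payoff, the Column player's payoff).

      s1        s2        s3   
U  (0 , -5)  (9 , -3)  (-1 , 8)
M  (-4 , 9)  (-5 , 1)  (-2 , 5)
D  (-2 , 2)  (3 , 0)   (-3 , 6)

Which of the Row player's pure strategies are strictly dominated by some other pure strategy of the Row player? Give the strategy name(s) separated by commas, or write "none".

M, D

Nothing dominates U: M at s1 (0>-4); D at s1 (0>-2).
M: dominated, since U does at least as well everywhere (s1: 0>-4, s2: 9>-5, s3: -1>-2).
U strictly dominates D — s1: 0>-2, s2: 9>3, s3: -1>-3.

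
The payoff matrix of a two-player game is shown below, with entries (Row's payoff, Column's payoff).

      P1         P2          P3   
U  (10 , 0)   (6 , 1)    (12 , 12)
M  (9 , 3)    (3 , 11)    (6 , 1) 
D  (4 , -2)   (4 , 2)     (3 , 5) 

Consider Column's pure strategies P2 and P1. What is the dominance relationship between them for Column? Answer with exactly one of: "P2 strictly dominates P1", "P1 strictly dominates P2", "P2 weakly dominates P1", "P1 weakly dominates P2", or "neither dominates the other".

P2 strictly dominates P1

P2's payoffs vs P1's, by Row's action — U: 1>0, M: 11>3, D: 2>-2.
P2 gives a strictly higher payoff against each opponent action, so P2 strictly dominates P1.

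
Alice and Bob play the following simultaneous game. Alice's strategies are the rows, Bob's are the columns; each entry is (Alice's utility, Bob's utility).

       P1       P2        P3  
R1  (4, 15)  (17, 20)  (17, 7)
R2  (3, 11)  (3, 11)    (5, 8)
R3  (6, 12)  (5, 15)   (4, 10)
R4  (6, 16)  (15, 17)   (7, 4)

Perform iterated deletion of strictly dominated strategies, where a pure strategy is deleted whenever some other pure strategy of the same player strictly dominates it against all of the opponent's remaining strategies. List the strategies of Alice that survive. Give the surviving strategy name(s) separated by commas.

R1

Alice's strategy R2 is strictly dominated by R1 (P1: 4>3, P2: 17>3, P3: 17>5) and is removed.
Bob's strategy P1 is strictly dominated by P2 (R1: 20>15, R3: 15>12, R4: 17>16) and is removed.
For Alice, R1 strictly dominates R3 on the remaining columns (P2: 17>5, P3: 17>4); eliminate R3.
Row R4 is eliminated: R1 beats it against every remaining column (P2: 17>15, P3: 17>7).
For Bob, P2 strictly dominates P3 on the remaining rows (R1: 20>7); eliminate P3.
Among the remaining strategies, none is strictly dominated by another pure strategy of the same player, so the elimination stops.
Surviving strategies — Alice: {R1}; Bob: {P2}.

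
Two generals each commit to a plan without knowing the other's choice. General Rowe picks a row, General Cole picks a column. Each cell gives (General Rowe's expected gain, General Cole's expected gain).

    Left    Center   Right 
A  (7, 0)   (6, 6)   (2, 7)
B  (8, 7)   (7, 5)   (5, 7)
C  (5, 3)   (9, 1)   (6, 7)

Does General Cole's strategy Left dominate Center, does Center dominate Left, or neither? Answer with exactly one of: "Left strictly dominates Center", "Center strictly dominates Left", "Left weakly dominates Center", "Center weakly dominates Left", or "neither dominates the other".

neither dominates the other

Left's payoffs vs Center's, by General Rowe's action — A: 0<6, B: 7>5, C: 3>1.
Left does better at B, C but worse at A; neither strategy dominates the other.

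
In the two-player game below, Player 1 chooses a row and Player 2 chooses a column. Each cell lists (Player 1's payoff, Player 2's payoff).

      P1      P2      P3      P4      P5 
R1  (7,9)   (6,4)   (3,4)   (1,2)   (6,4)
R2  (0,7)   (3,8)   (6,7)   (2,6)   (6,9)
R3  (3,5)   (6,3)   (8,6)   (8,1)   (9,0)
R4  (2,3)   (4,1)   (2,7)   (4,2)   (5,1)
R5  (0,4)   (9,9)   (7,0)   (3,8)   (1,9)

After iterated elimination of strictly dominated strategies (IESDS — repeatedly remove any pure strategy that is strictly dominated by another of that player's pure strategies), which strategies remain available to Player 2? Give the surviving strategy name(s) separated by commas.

For Player 1, R3 strictly dominates R2 on the remaining columns (P1: 3>0, P2: 6>3, P3: 8>6, P4: 8>2, P5: 9>6); eliminate R2.
Row R4 is eliminated: R3 beats it against every remaining column (P1: 3>2, P2: 6>4, P3: 8>2, P4: 8>4, P5: 9>5).
Column P4 is eliminated: P2 beats it against every remaining row (R1: 4>2, R3: 3>1, R5: 9>8).
Among the remaining strategies, none is strictly dominated by another pure strategy of the same player, so the elimination stops.
Surviving strategies — Player 1: {R1, R3, R5}; Player 2: {P1, P2, P3, P5}.

P1, P2, P3, P5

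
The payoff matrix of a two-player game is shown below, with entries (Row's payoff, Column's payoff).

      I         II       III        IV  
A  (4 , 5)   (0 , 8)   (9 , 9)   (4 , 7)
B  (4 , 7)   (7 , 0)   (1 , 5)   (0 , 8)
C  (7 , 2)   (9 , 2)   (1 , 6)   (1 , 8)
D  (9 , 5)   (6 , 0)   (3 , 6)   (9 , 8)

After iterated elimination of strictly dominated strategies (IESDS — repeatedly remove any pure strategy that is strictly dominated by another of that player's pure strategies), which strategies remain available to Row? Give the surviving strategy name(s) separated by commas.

Column I is eliminated: IV beats it against every remaining row (A: 7>5, B: 8>7, C: 8>2, D: 8>5).
Column's strategy II is strictly dominated by III (A: 9>8, B: 5>0, C: 6>2, D: 6>0) and is removed.
Row's strategy B is strictly dominated by A (III: 9>1, IV: 4>0) and is removed.
Row's strategy C is strictly dominated by A (III: 9>1, IV: 4>1) and is removed.
Among the remaining strategies, none is strictly dominated by another pure strategy of the same player, so the elimination stops.
Surviving strategies — Row: {A, D}; Column: {III, IV}.

A, D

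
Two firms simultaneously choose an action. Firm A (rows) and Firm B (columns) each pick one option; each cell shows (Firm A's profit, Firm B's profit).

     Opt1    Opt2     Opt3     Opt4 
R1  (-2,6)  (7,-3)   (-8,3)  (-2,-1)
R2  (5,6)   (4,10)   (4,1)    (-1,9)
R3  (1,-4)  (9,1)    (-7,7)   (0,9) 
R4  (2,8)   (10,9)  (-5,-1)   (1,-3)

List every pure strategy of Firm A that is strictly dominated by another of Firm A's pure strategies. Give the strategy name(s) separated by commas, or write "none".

R1: dominated, since R3 does at least as well everywhere (Opt1: 1>-2, Opt2: 9>7, Opt3: -7>-8, Opt4: 0>-2).
Nothing dominates R2: R1 at Opt1 (5>-2); R3 at Opt1 (5>1); R4 at Opt1 (5>2).
R3 is strictly dominated by R4 (Opt1: 2>1, Opt2: 10>9, Opt3: -5>-7, Opt4: 1>0).
R4: no other strategy beats it everywhere (R1 at Opt1 (2>-2); R2 at Opt2 (10>4); R3 at Opt1 (2>1)).

R1, R3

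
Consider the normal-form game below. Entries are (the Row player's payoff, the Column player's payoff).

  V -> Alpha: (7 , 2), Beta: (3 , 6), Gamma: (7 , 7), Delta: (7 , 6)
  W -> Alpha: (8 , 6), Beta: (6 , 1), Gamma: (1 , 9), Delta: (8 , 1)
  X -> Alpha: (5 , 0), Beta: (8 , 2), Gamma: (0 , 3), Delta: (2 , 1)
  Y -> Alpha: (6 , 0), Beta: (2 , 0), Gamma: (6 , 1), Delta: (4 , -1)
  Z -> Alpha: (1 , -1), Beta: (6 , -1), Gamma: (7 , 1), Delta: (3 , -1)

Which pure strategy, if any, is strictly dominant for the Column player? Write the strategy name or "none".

Gamma

Gamma vs Alpha: V: 7>2, W: 9>6, X: 3>0, Y: 1>0, Z: 1>-1.
Gamma vs Beta: V: 7>6, W: 9>1, X: 3>2, Y: 1>0, Z: 1>-1.
Gamma vs Delta: V: 7>6, W: 9>1, X: 3>1, Y: 1>-1, Z: 1>-1.
Gamma strictly beats every other strategy against every opponent action, so it is strictly dominant.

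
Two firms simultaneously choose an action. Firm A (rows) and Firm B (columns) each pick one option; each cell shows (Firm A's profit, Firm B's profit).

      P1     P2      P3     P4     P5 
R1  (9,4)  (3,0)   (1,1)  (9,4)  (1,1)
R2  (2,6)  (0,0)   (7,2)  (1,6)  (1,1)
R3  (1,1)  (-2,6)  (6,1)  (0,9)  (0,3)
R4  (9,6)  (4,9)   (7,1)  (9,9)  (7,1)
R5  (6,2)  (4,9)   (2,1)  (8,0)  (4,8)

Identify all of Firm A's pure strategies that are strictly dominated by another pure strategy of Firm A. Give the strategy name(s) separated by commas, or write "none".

R1: no other strategy beats it everywhere (R2 at P1 (9>2); R3 at P1 (9>1); R4 at P1 (9=9); R5 at P1 (9>6)).
R2 is not dominated — it holds its own against R1 at P3 (7>1); R3 at P1 (2>1); R4 at P3 (7=7); R5 at P3 (7>2).
R3: dominated, since R2 does at least as well everywhere (P1: 2>1, P2: 0>-2, P3: 7>6, P4: 1>0, P5: 1>0).
R4 is not dominated — it holds its own against R1 at P1 (9=9); R2 at P1 (9>2); R3 at P1 (9>1); R5 at P1 (9>6).
R5 is not dominated — it holds its own against R1 at P2 (4>3); R2 at P1 (6>2); R3 at P1 (6>1); R4 at P2 (4=4).

R3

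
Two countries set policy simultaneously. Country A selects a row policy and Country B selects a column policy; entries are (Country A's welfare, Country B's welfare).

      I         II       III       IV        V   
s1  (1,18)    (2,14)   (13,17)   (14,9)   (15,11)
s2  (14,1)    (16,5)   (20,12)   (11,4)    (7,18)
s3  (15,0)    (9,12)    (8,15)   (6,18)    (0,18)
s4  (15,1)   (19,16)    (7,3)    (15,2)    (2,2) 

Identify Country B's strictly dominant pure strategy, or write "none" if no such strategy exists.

none

I fails to dominate II at s2 (1<5).
II fails to dominate I at s1 (14<18).
III fails to dominate I at s1 (17<18).
IV fails to dominate I at s1 (9<18).
V fails to dominate I at s1 (11<18).
No single strategy dominates all the others.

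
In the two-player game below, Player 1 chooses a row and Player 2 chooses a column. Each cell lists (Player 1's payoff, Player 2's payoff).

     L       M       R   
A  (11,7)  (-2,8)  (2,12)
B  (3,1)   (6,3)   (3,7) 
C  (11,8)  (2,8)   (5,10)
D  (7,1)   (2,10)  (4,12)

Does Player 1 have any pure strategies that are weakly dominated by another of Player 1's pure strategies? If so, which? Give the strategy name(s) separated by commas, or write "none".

A, D

C weakly dominates A — L: 11=11, M: 2>-2, R: 5>2.
B is not dominated — it holds its own against A at M (6>-2); C at M (6>2); D at M (6>2).
Nothing dominates C: A at M (2>-2); B at L (11>3); D at L (11>7).
C weakly dominates D — L: 11>7, M: 2=2, R: 5>4.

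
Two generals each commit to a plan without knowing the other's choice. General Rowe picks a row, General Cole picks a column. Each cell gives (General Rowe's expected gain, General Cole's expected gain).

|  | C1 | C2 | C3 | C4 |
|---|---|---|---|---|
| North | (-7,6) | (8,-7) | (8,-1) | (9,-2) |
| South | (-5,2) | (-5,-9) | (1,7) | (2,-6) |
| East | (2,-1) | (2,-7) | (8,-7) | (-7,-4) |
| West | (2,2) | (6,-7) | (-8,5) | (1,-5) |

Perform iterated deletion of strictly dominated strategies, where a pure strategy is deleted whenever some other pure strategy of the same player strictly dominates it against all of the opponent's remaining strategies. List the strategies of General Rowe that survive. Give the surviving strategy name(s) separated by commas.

General Cole's strategy C2 is strictly dominated by C1 (North: 6>-7, South: 2>-9, East: -1>-7, West: 2>-7) and is removed.
For General Cole, C1 strictly dominates C4 on the remaining rows (North: 6>-2, South: 2>-6, East: -1>-4, West: 2>-5); eliminate C4.
Row South is eliminated: East beats it against every remaining column (C1: 2>-5, C3: 8>1).
Among the remaining strategies, none is strictly dominated by another pure strategy of the same player, so the elimination stops.
Surviving strategies — General Rowe: {North, East, West}; General Cole: {C1, C3}.

North, East, West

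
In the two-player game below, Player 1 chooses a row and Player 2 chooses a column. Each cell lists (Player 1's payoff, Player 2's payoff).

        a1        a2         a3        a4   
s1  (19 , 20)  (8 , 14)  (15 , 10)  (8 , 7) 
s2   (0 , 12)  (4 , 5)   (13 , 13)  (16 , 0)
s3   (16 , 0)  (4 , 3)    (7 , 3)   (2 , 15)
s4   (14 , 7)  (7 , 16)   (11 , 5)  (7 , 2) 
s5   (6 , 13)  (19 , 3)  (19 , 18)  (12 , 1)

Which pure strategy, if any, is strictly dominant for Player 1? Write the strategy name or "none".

s1 fails to dominate s2 at a4 (8<16).
s2 fails to dominate s1 at a1 (0<19).
s3 fails to dominate s1 at a1 (16<19).
s4 fails to dominate s1 at a1 (14<19).
s5 fails to dominate s1 at a1 (6<19).
No single strategy dominates all the others.

none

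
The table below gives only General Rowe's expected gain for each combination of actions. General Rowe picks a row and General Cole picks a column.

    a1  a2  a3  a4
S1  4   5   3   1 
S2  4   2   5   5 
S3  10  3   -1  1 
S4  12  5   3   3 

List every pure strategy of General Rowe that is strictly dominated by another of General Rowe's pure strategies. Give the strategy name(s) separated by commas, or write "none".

S3

Nothing dominates S1: S2 at a1 (4=4); S3 at a2 (5>3); S4 at a2 (5=5).
S2 is not dominated — it holds its own against S1 at a1 (4=4); S3 at a3 (5>-1); S4 at a3 (5>3).
S3 is strictly dominated by S4 (a1: 12>10, a2: 5>3, a3: 3>-1, a4: 3>1).
Nothing dominates S4: S1 at a1 (12>4); S2 at a1 (12>4); S3 at a1 (12>10).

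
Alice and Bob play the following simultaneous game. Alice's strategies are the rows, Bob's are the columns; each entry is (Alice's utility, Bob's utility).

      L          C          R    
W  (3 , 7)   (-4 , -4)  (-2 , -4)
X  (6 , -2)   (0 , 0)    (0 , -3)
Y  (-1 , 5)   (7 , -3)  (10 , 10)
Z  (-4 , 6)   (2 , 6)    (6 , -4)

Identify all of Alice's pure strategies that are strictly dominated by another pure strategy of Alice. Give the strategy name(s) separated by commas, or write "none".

W, Z

W is strictly dominated by X (L: 6>3, C: 0>-4, R: 0>-2).
X: no other strategy beats it everywhere (W at L (6>3); Y at L (6>-1); Z at L (6>-4)).
Y: no other strategy beats it everywhere (W at C (7>-4); X at C (7>0); Z at L (-1>-4)).
Z: dominated, since Y does at least as well everywhere (L: -1>-4, C: 7>2, R: 10>6).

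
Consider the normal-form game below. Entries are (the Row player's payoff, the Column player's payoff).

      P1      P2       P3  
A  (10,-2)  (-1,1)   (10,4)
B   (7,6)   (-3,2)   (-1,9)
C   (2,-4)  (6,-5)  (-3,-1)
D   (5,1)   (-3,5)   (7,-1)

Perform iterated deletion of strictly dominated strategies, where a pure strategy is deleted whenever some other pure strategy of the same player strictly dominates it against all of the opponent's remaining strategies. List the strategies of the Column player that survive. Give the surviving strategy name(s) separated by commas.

For the Row player, A strictly dominates B on the remaining columns (P1: 10>7, P2: -1>-3, P3: 10>-1); eliminate B.
For the Row player, A strictly dominates D on the remaining columns (P1: 10>5, P2: -1>-3, P3: 10>7); eliminate D.
Column P1 is eliminated: P3 beats it against every remaining row (A: 4>-2, C: -1>-4).
The Column player's strategy P2 is strictly dominated by P3 (A: 4>1, C: -1>-5) and is removed.
For the Row player, A strictly dominates C on the remaining columns (P3: 10>-3); eliminate C.
Among the remaining strategies, none is strictly dominated by another pure strategy of the same player, so the elimination stops.
Surviving strategies — the Row player: {A}; the Column player: {P3}.

P3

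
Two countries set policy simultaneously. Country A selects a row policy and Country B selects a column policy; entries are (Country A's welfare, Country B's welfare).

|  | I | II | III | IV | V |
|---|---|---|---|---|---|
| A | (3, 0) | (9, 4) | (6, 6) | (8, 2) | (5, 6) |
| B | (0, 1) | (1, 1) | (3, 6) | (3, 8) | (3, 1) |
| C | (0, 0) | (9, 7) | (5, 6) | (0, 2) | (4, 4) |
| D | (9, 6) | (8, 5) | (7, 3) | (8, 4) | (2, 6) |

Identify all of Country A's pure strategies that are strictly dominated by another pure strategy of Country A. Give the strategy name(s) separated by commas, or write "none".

Nothing dominates A: B at I (3>0); C at I (3>0); D at II (9>8).
A strictly dominates B — I: 3>0, II: 9>1, III: 6>3, IV: 8>3, V: 5>3.
C is not dominated — it holds its own against A at II (9=9); B at I (0=0); D at II (9>8).
Nothing dominates D: A at I (9>3); B at I (9>0); C at I (9>0).

B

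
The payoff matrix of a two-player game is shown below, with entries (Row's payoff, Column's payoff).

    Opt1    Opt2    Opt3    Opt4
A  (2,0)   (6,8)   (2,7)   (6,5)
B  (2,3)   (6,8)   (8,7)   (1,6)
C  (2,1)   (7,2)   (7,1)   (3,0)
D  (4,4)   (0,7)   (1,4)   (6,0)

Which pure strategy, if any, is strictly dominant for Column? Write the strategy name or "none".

Opt2

Opt2 vs Opt1: A: 8>0, B: 8>3, C: 2>1, D: 7>4.
Opt2 vs Opt3: A: 8>7, B: 8>7, C: 2>1, D: 7>4.
Opt2 vs Opt4: A: 8>5, B: 8>6, C: 2>0, D: 7>0.
Opt2 strictly beats every other strategy against every opponent action, so it is strictly dominant.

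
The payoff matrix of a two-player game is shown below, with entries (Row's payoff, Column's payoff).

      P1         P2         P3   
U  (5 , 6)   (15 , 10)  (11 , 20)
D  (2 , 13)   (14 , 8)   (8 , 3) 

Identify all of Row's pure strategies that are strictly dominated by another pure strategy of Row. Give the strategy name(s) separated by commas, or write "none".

U is not dominated — it holds its own against D at P1 (5>2).
D is strictly dominated by U (P1: 5>2, P2: 15>14, P3: 11>8).

D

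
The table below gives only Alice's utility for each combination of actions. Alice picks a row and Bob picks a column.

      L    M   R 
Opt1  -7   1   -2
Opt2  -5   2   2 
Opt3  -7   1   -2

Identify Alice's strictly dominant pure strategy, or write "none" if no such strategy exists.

Opt2 vs Opt1: L: -5>-7, M: 2>1, R: 2>-2.
Opt2 vs Opt3: L: -5>-7, M: 2>1, R: 2>-2.
Opt2 strictly beats every other strategy against every opponent action, so it is strictly dominant.

Opt2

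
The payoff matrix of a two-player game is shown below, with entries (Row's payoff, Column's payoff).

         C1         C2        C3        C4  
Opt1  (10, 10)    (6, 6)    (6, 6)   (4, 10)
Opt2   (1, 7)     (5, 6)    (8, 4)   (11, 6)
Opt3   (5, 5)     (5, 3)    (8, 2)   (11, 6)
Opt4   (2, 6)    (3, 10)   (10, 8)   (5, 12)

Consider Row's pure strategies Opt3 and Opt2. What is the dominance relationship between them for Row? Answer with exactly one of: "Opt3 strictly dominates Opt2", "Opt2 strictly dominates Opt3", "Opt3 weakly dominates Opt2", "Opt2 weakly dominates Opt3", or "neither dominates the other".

Opt3 weakly dominates Opt2

Opt3's payoffs vs Opt2's, by Column's action — C1: 5>1, C2: 5=5, C3: 8=8, C4: 11=11.
Opt3 is at least as good everywhere and strictly better somewhere (tied only at C2, C3, C4), so Opt3 weakly but not strictly dominates Opt2.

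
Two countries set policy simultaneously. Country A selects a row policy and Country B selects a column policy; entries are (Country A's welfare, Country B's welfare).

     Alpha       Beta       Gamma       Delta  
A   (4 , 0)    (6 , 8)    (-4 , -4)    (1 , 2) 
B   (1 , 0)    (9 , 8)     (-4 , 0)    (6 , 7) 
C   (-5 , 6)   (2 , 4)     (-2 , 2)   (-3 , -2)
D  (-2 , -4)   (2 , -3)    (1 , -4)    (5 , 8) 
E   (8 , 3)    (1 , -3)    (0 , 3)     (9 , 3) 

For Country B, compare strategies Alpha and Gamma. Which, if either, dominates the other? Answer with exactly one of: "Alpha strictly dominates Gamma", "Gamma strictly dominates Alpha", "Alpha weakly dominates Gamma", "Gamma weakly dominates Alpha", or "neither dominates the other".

Alpha's payoffs vs Gamma's, by Country A's action — A: 0>-4, B: 0=0, C: 6>2, D: -4=-4, E: 3=3.
Alpha is at least as good everywhere and strictly better somewhere (tied only at B, D, E), so Alpha weakly but not strictly dominates Gamma.

Alpha weakly dominates Gamma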